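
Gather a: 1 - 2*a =1 - 2*a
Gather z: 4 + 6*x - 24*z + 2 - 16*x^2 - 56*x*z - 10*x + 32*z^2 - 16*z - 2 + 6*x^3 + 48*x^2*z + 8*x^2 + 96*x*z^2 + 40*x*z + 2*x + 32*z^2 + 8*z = 6*x^3 - 8*x^2 - 2*x + z^2*(96*x + 64) + z*(48*x^2 - 16*x - 32) + 4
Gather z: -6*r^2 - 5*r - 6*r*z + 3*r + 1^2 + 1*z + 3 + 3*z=-6*r^2 - 2*r + z*(4 - 6*r) + 4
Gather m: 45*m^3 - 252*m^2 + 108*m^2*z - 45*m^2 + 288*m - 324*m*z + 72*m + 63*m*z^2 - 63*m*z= 45*m^3 + m^2*(108*z - 297) + m*(63*z^2 - 387*z + 360)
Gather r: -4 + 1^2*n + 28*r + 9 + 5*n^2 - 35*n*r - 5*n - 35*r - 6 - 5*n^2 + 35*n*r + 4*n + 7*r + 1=0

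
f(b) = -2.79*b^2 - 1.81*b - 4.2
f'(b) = -5.58*b - 1.81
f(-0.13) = -4.01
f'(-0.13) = -1.08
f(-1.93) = -11.10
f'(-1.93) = 8.96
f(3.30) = -40.56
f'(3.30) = -20.22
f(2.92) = -33.27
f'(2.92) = -18.10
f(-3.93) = -40.18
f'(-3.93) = 20.12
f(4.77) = -76.31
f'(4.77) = -28.43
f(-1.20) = -6.05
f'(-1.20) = 4.89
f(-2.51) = -17.23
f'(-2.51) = 12.20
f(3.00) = -34.74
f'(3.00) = -18.55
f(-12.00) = -384.24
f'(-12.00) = 65.15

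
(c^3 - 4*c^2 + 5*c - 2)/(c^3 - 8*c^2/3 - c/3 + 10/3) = 3*(c^2 - 2*c + 1)/(3*c^2 - 2*c - 5)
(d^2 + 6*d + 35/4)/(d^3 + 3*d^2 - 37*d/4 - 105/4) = 1/(d - 3)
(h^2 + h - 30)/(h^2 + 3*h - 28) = (h^2 + h - 30)/(h^2 + 3*h - 28)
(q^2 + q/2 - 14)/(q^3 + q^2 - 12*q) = (q - 7/2)/(q*(q - 3))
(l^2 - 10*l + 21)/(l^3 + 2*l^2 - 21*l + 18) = (l - 7)/(l^2 + 5*l - 6)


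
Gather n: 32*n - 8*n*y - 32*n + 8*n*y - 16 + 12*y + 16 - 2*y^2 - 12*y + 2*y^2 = 0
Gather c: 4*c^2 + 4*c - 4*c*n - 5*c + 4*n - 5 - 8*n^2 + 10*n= 4*c^2 + c*(-4*n - 1) - 8*n^2 + 14*n - 5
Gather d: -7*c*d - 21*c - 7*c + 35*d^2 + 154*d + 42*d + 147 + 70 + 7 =-28*c + 35*d^2 + d*(196 - 7*c) + 224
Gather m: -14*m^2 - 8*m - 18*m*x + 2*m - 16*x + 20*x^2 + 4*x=-14*m^2 + m*(-18*x - 6) + 20*x^2 - 12*x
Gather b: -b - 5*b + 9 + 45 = 54 - 6*b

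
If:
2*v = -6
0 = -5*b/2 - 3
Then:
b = -6/5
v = -3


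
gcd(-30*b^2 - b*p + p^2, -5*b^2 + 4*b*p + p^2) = 5*b + p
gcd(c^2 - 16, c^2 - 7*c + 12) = c - 4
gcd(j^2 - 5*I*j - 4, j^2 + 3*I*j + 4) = j - I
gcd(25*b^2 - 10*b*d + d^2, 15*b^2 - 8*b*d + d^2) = 5*b - d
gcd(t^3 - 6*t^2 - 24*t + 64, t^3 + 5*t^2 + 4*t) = t + 4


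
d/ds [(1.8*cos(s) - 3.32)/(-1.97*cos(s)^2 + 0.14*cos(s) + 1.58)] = (-3.546*cos(s)^2 + 13.0808*cos(s) - 3.3088)*sin(s)/(3.8809*cos(s)^4 - 0.5516*cos(s)^3 - 6.2056*cos(s)^2 + 0.4424*cos(s) + 2.4964)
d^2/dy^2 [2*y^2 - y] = 4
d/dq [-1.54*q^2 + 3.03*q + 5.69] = 3.03 - 3.08*q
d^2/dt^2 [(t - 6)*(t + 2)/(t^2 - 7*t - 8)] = 6*(t^3 - 4*t^2 + 52*t - 132)/(t^6 - 21*t^5 + 123*t^4 - 7*t^3 - 984*t^2 - 1344*t - 512)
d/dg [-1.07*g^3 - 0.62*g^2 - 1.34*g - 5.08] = -3.21*g^2 - 1.24*g - 1.34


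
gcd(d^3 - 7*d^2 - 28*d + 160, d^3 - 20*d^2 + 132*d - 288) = d - 8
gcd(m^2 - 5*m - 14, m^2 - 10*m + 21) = m - 7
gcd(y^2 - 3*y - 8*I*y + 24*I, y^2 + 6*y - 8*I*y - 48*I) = y - 8*I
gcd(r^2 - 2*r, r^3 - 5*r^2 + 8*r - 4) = r - 2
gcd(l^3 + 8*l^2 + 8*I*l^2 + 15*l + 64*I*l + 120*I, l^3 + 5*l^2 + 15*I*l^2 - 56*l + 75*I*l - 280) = l^2 + l*(5 + 8*I) + 40*I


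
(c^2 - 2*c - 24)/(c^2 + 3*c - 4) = (c - 6)/(c - 1)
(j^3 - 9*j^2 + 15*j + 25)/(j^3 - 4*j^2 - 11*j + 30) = (j^2 - 4*j - 5)/(j^2 + j - 6)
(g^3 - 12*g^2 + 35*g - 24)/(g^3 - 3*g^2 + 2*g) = (g^2 - 11*g + 24)/(g*(g - 2))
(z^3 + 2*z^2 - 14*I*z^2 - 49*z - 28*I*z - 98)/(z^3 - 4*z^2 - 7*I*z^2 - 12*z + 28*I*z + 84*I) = (z - 7*I)/(z - 6)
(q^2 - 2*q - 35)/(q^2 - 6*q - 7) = (q + 5)/(q + 1)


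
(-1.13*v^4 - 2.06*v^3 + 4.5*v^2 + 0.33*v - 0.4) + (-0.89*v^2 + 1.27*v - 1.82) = -1.13*v^4 - 2.06*v^3 + 3.61*v^2 + 1.6*v - 2.22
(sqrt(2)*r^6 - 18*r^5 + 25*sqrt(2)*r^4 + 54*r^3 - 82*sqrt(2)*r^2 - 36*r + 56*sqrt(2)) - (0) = sqrt(2)*r^6 - 18*r^5 + 25*sqrt(2)*r^4 + 54*r^3 - 82*sqrt(2)*r^2 - 36*r + 56*sqrt(2)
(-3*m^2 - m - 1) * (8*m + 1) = -24*m^3 - 11*m^2 - 9*m - 1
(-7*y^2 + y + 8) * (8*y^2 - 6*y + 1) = -56*y^4 + 50*y^3 + 51*y^2 - 47*y + 8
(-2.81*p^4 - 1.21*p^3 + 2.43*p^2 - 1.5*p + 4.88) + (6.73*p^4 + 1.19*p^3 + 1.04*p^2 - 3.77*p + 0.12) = 3.92*p^4 - 0.02*p^3 + 3.47*p^2 - 5.27*p + 5.0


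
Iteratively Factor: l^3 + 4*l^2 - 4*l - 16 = (l + 2)*(l^2 + 2*l - 8) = (l + 2)*(l + 4)*(l - 2)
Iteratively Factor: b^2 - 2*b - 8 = (b - 4)*(b + 2)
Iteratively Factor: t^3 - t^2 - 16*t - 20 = (t + 2)*(t^2 - 3*t - 10) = (t - 5)*(t + 2)*(t + 2)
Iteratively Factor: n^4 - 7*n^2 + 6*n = (n - 2)*(n^3 + 2*n^2 - 3*n) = (n - 2)*(n + 3)*(n^2 - n) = (n - 2)*(n - 1)*(n + 3)*(n)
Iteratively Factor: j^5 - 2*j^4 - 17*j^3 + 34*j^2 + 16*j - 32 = (j - 1)*(j^4 - j^3 - 18*j^2 + 16*j + 32) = (j - 4)*(j - 1)*(j^3 + 3*j^2 - 6*j - 8) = (j - 4)*(j - 1)*(j + 1)*(j^2 + 2*j - 8) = (j - 4)*(j - 2)*(j - 1)*(j + 1)*(j + 4)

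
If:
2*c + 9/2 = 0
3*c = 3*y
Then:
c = -9/4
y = -9/4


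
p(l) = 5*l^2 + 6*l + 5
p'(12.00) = 126.00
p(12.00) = 797.00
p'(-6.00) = -54.00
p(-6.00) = 149.00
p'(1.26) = 18.60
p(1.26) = 20.50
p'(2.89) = 34.90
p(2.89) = 64.10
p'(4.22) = 48.20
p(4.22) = 119.36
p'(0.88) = 14.80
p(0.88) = 14.15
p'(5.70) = 63.00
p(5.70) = 201.65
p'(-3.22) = -26.20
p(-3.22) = 37.52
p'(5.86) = 64.60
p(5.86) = 211.86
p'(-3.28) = -26.80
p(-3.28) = 39.11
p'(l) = 10*l + 6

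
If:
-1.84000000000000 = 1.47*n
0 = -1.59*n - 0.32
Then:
No Solution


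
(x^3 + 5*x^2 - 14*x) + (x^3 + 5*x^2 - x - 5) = 2*x^3 + 10*x^2 - 15*x - 5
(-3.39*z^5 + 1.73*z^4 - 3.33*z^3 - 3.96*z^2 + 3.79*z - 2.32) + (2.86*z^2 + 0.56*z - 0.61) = -3.39*z^5 + 1.73*z^4 - 3.33*z^3 - 1.1*z^2 + 4.35*z - 2.93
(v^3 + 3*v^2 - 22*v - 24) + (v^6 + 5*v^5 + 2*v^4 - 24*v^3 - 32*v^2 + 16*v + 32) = v^6 + 5*v^5 + 2*v^4 - 23*v^3 - 29*v^2 - 6*v + 8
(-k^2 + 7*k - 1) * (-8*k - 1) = 8*k^3 - 55*k^2 + k + 1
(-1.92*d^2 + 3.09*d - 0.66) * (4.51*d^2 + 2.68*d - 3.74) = -8.6592*d^4 + 8.7903*d^3 + 12.4854*d^2 - 13.3254*d + 2.4684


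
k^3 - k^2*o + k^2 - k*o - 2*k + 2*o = (k - 1)*(k + 2)*(k - o)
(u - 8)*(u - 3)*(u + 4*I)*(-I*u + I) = -I*u^4 + 4*u^3 + 12*I*u^3 - 48*u^2 - 35*I*u^2 + 140*u + 24*I*u - 96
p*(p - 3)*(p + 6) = p^3 + 3*p^2 - 18*p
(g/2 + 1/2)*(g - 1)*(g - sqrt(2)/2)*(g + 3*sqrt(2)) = g^4/2 + 5*sqrt(2)*g^3/4 - 2*g^2 - 5*sqrt(2)*g/4 + 3/2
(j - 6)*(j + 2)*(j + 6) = j^3 + 2*j^2 - 36*j - 72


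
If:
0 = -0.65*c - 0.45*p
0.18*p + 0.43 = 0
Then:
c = 1.65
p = -2.39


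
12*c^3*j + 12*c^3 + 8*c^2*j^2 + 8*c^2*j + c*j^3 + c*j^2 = (2*c + j)*(6*c + j)*(c*j + c)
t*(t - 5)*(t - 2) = t^3 - 7*t^2 + 10*t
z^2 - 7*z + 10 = (z - 5)*(z - 2)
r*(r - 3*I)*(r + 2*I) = r^3 - I*r^2 + 6*r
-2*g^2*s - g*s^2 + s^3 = s*(-2*g + s)*(g + s)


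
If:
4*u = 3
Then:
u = 3/4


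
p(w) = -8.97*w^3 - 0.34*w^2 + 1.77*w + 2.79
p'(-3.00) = -238.38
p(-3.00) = 236.61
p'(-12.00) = -3865.11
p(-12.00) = 15432.75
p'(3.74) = -377.18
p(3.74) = -464.60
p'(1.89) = -95.64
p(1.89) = -55.64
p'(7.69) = -1594.81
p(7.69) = -4082.87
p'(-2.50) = -164.72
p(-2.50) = 136.40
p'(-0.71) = -11.31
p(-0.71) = 4.57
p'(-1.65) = -70.37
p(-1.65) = 39.24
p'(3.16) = -269.09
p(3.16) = -278.06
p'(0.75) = -13.88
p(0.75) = 0.14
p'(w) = -26.91*w^2 - 0.68*w + 1.77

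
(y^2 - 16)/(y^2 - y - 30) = (16 - y^2)/(-y^2 + y + 30)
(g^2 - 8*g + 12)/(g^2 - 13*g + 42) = (g - 2)/(g - 7)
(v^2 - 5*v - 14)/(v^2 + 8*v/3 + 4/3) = 3*(v - 7)/(3*v + 2)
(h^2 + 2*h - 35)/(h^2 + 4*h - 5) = (h^2 + 2*h - 35)/(h^2 + 4*h - 5)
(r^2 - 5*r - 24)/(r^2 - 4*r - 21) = (r - 8)/(r - 7)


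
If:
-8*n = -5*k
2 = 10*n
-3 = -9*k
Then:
No Solution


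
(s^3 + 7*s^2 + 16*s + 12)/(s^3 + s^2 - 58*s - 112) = (s^2 + 5*s + 6)/(s^2 - s - 56)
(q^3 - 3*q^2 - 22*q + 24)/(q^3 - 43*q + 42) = (q + 4)/(q + 7)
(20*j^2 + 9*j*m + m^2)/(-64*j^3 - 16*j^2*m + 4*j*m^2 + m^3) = (-5*j - m)/(16*j^2 - m^2)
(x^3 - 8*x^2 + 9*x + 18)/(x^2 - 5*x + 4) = (x^3 - 8*x^2 + 9*x + 18)/(x^2 - 5*x + 4)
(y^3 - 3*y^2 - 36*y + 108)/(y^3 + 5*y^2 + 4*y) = (y^3 - 3*y^2 - 36*y + 108)/(y*(y^2 + 5*y + 4))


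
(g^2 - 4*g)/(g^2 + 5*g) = (g - 4)/(g + 5)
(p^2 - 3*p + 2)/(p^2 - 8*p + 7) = (p - 2)/(p - 7)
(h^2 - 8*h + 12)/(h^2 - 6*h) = (h - 2)/h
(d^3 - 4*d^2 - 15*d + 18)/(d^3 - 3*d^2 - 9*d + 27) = (d^2 - 7*d + 6)/(d^2 - 6*d + 9)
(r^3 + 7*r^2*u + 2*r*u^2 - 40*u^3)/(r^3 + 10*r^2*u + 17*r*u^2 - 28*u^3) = (r^2 + 3*r*u - 10*u^2)/(r^2 + 6*r*u - 7*u^2)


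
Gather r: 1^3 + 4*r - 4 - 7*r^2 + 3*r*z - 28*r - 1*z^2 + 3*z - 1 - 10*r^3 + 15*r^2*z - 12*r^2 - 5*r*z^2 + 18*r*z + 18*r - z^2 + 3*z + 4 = -10*r^3 + r^2*(15*z - 19) + r*(-5*z^2 + 21*z - 6) - 2*z^2 + 6*z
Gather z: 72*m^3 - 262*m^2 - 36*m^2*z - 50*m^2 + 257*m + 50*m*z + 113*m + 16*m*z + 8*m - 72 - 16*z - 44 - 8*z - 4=72*m^3 - 312*m^2 + 378*m + z*(-36*m^2 + 66*m - 24) - 120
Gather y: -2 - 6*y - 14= -6*y - 16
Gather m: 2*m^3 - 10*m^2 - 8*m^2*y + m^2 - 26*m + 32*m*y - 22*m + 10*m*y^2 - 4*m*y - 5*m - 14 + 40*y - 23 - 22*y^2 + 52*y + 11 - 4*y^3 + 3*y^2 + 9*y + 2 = 2*m^3 + m^2*(-8*y - 9) + m*(10*y^2 + 28*y - 53) - 4*y^3 - 19*y^2 + 101*y - 24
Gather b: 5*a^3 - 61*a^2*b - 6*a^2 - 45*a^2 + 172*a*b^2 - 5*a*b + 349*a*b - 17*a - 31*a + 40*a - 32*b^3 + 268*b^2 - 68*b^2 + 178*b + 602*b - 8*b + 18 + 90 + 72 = 5*a^3 - 51*a^2 - 8*a - 32*b^3 + b^2*(172*a + 200) + b*(-61*a^2 + 344*a + 772) + 180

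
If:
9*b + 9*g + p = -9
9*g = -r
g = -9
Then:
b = 8 - p/9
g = -9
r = 81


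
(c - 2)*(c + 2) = c^2 - 4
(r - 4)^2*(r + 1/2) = r^3 - 15*r^2/2 + 12*r + 8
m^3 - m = m*(m - 1)*(m + 1)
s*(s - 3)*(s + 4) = s^3 + s^2 - 12*s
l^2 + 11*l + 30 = (l + 5)*(l + 6)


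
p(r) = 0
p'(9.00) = 0.00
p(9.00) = 0.00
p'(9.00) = 0.00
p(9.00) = 0.00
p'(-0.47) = 0.00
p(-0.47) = 0.00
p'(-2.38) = 0.00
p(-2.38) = 0.00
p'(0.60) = 0.00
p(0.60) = 0.00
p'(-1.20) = 0.00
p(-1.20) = 0.00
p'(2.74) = 0.00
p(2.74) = 0.00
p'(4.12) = 0.00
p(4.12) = 0.00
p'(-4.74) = 0.00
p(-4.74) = 0.00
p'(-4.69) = 0.00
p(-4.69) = 0.00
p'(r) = 0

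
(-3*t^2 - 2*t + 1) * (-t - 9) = 3*t^3 + 29*t^2 + 17*t - 9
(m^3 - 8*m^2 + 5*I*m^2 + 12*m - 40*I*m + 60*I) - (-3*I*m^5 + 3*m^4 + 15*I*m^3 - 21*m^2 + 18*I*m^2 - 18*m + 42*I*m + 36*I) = 3*I*m^5 - 3*m^4 + m^3 - 15*I*m^3 + 13*m^2 - 13*I*m^2 + 30*m - 82*I*m + 24*I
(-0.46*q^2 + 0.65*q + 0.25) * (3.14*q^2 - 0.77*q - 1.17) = -1.4444*q^4 + 2.3952*q^3 + 0.8227*q^2 - 0.953*q - 0.2925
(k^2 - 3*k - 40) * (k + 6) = k^3 + 3*k^2 - 58*k - 240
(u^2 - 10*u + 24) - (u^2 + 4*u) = 24 - 14*u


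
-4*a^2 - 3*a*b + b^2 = (-4*a + b)*(a + b)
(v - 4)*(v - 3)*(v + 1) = v^3 - 6*v^2 + 5*v + 12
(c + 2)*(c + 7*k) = c^2 + 7*c*k + 2*c + 14*k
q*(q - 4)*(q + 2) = q^3 - 2*q^2 - 8*q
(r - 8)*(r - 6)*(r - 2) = r^3 - 16*r^2 + 76*r - 96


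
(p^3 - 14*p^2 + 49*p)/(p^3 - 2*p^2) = (p^2 - 14*p + 49)/(p*(p - 2))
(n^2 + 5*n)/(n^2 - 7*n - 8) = n*(n + 5)/(n^2 - 7*n - 8)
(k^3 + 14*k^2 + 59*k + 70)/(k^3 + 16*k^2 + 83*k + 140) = (k + 2)/(k + 4)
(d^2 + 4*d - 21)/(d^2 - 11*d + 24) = (d + 7)/(d - 8)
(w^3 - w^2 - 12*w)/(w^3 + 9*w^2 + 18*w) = (w - 4)/(w + 6)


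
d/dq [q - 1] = 1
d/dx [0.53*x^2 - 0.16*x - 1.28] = 1.06*x - 0.16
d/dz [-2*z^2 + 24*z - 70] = 24 - 4*z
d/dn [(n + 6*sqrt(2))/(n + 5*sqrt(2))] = -sqrt(2)/(n + 5*sqrt(2))^2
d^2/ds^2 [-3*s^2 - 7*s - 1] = -6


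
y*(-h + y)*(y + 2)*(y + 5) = -h*y^3 - 7*h*y^2 - 10*h*y + y^4 + 7*y^3 + 10*y^2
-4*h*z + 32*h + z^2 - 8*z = (-4*h + z)*(z - 8)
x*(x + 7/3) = x^2 + 7*x/3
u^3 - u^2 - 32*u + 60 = (u - 5)*(u - 2)*(u + 6)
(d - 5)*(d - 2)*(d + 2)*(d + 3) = d^4 - 2*d^3 - 19*d^2 + 8*d + 60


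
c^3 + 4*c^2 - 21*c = c*(c - 3)*(c + 7)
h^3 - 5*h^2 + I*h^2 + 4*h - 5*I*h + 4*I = (h - 4)*(h - 1)*(h + I)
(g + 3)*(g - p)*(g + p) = g^3 + 3*g^2 - g*p^2 - 3*p^2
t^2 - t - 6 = (t - 3)*(t + 2)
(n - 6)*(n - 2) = n^2 - 8*n + 12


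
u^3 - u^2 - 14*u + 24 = (u - 3)*(u - 2)*(u + 4)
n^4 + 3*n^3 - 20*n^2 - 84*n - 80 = (n - 5)*(n + 2)^2*(n + 4)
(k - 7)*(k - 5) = k^2 - 12*k + 35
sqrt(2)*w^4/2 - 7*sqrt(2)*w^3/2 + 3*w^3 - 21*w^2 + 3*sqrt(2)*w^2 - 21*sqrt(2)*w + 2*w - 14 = (w - 7)*(w + sqrt(2))^2*(sqrt(2)*w/2 + 1)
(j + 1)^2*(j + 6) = j^3 + 8*j^2 + 13*j + 6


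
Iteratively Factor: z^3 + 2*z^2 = (z + 2)*(z^2) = z*(z + 2)*(z)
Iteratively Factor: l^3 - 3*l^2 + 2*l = (l - 2)*(l^2 - l) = (l - 2)*(l - 1)*(l)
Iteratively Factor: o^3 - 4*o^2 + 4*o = (o - 2)*(o^2 - 2*o) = (o - 2)^2*(o)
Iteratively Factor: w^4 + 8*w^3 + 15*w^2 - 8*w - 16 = (w + 1)*(w^3 + 7*w^2 + 8*w - 16) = (w + 1)*(w + 4)*(w^2 + 3*w - 4) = (w + 1)*(w + 4)^2*(w - 1)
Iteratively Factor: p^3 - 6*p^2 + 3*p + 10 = (p - 2)*(p^2 - 4*p - 5) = (p - 2)*(p + 1)*(p - 5)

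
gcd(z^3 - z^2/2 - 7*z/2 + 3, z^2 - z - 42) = 1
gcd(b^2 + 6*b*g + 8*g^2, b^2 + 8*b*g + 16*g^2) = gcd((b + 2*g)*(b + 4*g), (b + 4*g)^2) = b + 4*g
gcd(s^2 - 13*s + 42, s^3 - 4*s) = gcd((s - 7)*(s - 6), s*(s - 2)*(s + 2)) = 1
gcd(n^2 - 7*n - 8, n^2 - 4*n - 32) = n - 8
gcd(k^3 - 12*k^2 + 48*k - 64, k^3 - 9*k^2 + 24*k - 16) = k^2 - 8*k + 16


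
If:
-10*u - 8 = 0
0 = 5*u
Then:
No Solution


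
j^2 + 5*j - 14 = (j - 2)*(j + 7)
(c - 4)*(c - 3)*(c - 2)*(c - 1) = c^4 - 10*c^3 + 35*c^2 - 50*c + 24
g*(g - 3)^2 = g^3 - 6*g^2 + 9*g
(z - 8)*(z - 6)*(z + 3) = z^3 - 11*z^2 + 6*z + 144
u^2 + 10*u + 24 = (u + 4)*(u + 6)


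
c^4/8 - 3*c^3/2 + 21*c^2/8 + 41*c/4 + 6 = (c/4 + 1/4)*(c/2 + 1/2)*(c - 8)*(c - 6)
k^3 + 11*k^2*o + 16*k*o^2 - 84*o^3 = (k - 2*o)*(k + 6*o)*(k + 7*o)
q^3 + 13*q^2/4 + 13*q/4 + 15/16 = (q + 1/2)*(q + 5/4)*(q + 3/2)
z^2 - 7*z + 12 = (z - 4)*(z - 3)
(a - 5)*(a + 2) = a^2 - 3*a - 10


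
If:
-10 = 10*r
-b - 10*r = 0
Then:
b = 10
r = -1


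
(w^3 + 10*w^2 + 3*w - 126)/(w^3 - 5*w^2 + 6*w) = (w^2 + 13*w + 42)/(w*(w - 2))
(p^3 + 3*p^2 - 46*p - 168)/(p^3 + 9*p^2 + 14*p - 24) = (p - 7)/(p - 1)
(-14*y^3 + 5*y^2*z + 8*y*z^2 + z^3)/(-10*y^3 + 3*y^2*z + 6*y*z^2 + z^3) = (7*y + z)/(5*y + z)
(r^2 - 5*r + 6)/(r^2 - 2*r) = (r - 3)/r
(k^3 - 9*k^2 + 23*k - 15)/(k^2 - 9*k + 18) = (k^2 - 6*k + 5)/(k - 6)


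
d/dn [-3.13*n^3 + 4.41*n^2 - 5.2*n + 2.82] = -9.39*n^2 + 8.82*n - 5.2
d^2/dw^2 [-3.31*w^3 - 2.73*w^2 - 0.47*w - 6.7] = -19.86*w - 5.46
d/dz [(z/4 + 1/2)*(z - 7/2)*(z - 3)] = 3*z^2/4 - 9*z/4 - 5/8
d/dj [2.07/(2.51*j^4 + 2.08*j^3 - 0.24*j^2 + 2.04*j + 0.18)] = (-20.7828*j^3 - 12.9168*j^2 + 0.9936*j - 4.2228)/(2.51*j^4 + 2.08*j^3 - 0.24*j^2 + 2.04*j + 0.18)^2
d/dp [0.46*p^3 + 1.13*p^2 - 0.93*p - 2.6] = 1.38*p^2 + 2.26*p - 0.93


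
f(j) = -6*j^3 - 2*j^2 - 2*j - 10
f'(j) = -18*j^2 - 4*j - 2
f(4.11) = -468.56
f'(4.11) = -322.50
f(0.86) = -17.02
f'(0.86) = -18.75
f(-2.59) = 86.01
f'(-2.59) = -112.39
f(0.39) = -11.44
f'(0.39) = -6.30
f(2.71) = -149.52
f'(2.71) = -145.03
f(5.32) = -980.66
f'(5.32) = -532.72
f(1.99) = -69.18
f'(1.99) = -81.24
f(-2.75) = 105.16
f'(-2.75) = -127.12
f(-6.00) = 1226.00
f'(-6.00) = -626.00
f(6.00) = -1390.00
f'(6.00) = -674.00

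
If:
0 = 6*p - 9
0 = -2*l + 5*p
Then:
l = 15/4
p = 3/2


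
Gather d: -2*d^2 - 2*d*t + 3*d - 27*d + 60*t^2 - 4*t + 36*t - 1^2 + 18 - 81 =-2*d^2 + d*(-2*t - 24) + 60*t^2 + 32*t - 64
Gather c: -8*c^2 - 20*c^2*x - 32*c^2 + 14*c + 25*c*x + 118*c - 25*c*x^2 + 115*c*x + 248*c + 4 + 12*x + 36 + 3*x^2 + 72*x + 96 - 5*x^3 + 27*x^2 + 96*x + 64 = c^2*(-20*x - 40) + c*(-25*x^2 + 140*x + 380) - 5*x^3 + 30*x^2 + 180*x + 200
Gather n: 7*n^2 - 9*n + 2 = 7*n^2 - 9*n + 2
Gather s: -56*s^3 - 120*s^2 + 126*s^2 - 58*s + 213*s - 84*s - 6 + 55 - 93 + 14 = -56*s^3 + 6*s^2 + 71*s - 30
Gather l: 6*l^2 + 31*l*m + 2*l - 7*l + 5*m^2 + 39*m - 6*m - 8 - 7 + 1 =6*l^2 + l*(31*m - 5) + 5*m^2 + 33*m - 14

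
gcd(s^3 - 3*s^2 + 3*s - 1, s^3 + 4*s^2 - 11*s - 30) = 1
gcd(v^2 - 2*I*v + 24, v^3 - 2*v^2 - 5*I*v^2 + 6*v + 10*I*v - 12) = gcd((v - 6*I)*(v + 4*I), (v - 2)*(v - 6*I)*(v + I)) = v - 6*I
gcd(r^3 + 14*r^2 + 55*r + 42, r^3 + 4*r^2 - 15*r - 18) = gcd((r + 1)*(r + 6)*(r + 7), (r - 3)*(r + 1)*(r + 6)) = r^2 + 7*r + 6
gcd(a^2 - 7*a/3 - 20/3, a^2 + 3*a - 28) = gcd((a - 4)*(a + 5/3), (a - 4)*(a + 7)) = a - 4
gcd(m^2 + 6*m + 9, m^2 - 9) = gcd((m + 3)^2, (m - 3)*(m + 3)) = m + 3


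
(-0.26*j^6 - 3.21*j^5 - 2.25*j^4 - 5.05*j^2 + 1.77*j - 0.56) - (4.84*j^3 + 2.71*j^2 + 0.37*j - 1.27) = -0.26*j^6 - 3.21*j^5 - 2.25*j^4 - 4.84*j^3 - 7.76*j^2 + 1.4*j + 0.71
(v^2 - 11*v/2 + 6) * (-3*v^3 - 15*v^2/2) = -3*v^5 + 9*v^4 + 93*v^3/4 - 45*v^2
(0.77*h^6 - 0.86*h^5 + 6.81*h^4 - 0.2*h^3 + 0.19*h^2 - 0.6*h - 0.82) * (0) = 0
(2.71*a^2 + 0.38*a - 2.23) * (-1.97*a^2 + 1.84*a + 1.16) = -5.3387*a^4 + 4.2378*a^3 + 8.2359*a^2 - 3.6624*a - 2.5868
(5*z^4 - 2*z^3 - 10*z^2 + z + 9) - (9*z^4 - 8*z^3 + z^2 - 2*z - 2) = -4*z^4 + 6*z^3 - 11*z^2 + 3*z + 11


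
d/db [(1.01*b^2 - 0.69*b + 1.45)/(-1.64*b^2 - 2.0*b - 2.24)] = (-3.1516*b^2 + 0.231199999999999*b + 4.4456)/(2.6896*b^4 + 6.56*b^3 + 11.3472*b^2 + 8.96*b + 5.0176)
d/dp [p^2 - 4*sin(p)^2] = 2*p - 4*sin(2*p)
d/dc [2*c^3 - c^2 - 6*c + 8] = 6*c^2 - 2*c - 6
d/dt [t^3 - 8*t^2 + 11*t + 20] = 3*t^2 - 16*t + 11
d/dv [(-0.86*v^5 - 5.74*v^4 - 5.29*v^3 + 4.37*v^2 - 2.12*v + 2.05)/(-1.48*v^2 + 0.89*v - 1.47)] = (3.8184*v^6 + 13.9288*v^5 - 1.1756*v^4 + 24.335*v^3 + 24.0806*v^2 - 6.7798*v + 1.2919)/(2.1904*v^4 - 2.6344*v^3 + 5.1433*v^2 - 2.6166*v + 2.1609)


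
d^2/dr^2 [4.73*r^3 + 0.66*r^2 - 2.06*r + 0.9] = 28.38*r + 1.32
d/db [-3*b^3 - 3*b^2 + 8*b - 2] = -9*b^2 - 6*b + 8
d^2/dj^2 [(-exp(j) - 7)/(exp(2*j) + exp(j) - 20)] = (-exp(4*j) - 27*exp(3*j) - 141*exp(2*j) - 587*exp(j) - 540)*exp(j)/(exp(6*j) + 3*exp(5*j) - 57*exp(4*j) - 119*exp(3*j) + 1140*exp(2*j) + 1200*exp(j) - 8000)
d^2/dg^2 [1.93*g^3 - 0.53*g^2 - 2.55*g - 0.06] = 11.58*g - 1.06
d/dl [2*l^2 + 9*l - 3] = 4*l + 9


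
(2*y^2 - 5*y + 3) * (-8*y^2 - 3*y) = -16*y^4 + 34*y^3 - 9*y^2 - 9*y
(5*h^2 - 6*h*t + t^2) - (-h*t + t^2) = 5*h^2 - 5*h*t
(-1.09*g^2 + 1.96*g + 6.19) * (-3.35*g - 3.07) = 3.6515*g^3 - 3.2197*g^2 - 26.7537*g - 19.0033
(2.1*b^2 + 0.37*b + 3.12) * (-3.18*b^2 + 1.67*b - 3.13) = -6.678*b^4 + 2.3304*b^3 - 15.8767*b^2 + 4.0523*b - 9.7656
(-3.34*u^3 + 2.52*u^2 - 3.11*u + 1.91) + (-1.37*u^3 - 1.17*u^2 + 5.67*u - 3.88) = -4.71*u^3 + 1.35*u^2 + 2.56*u - 1.97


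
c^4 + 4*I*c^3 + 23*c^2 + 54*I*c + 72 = (c - 4*I)*(c - I)*(c + 3*I)*(c + 6*I)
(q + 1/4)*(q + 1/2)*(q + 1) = q^3 + 7*q^2/4 + 7*q/8 + 1/8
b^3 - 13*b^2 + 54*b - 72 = (b - 6)*(b - 4)*(b - 3)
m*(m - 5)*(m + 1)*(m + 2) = m^4 - 2*m^3 - 13*m^2 - 10*m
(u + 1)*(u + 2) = u^2 + 3*u + 2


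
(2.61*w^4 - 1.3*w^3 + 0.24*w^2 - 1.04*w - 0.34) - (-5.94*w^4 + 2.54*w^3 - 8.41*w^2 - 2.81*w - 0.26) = 8.55*w^4 - 3.84*w^3 + 8.65*w^2 + 1.77*w - 0.08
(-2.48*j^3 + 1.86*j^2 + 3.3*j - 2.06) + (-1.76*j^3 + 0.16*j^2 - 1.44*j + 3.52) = -4.24*j^3 + 2.02*j^2 + 1.86*j + 1.46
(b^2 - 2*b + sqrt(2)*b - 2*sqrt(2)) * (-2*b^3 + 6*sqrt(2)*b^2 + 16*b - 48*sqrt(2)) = -2*b^5 + 4*b^4 + 4*sqrt(2)*b^4 - 8*sqrt(2)*b^3 + 28*b^3 - 56*b^2 - 32*sqrt(2)*b^2 - 96*b + 64*sqrt(2)*b + 192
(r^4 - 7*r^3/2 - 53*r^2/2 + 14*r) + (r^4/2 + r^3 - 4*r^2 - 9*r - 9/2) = 3*r^4/2 - 5*r^3/2 - 61*r^2/2 + 5*r - 9/2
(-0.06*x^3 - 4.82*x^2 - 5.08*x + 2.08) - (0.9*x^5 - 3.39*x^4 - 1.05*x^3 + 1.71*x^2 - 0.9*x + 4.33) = -0.9*x^5 + 3.39*x^4 + 0.99*x^3 - 6.53*x^2 - 4.18*x - 2.25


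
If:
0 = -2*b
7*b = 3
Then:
No Solution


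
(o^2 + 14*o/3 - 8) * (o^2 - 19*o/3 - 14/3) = o^4 - 5*o^3/3 - 380*o^2/9 + 260*o/9 + 112/3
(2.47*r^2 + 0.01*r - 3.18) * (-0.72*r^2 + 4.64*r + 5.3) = -1.7784*r^4 + 11.4536*r^3 + 15.427*r^2 - 14.7022*r - 16.854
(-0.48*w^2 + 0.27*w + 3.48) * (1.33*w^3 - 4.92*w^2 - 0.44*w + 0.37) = -0.6384*w^5 + 2.7207*w^4 + 3.5112*w^3 - 17.418*w^2 - 1.4313*w + 1.2876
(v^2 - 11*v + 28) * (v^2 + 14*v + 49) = v^4 + 3*v^3 - 77*v^2 - 147*v + 1372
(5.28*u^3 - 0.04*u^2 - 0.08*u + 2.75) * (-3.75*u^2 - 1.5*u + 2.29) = -19.8*u^5 - 7.77*u^4 + 12.4512*u^3 - 10.2841*u^2 - 4.3082*u + 6.2975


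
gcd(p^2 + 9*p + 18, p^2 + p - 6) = p + 3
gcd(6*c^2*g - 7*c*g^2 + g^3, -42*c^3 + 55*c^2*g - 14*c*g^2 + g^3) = 6*c^2 - 7*c*g + g^2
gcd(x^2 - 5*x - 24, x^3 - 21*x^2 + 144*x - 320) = x - 8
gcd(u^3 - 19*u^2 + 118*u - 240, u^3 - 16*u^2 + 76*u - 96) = u^2 - 14*u + 48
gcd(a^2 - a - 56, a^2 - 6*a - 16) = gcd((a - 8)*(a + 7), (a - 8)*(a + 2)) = a - 8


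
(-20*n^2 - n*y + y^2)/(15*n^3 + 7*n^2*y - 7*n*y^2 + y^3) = (4*n + y)/(-3*n^2 - 2*n*y + y^2)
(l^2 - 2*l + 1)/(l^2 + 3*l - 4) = (l - 1)/(l + 4)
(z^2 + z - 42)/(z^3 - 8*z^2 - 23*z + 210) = (z + 7)/(z^2 - 2*z - 35)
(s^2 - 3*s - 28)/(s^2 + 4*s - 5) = (s^2 - 3*s - 28)/(s^2 + 4*s - 5)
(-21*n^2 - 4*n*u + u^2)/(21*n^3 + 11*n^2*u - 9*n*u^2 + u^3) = (3*n + u)/(-3*n^2 - 2*n*u + u^2)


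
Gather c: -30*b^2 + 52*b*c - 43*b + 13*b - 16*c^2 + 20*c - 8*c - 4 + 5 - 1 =-30*b^2 - 30*b - 16*c^2 + c*(52*b + 12)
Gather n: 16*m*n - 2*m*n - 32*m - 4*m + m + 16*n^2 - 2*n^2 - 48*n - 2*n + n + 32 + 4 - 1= -35*m + 14*n^2 + n*(14*m - 49) + 35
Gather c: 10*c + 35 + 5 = 10*c + 40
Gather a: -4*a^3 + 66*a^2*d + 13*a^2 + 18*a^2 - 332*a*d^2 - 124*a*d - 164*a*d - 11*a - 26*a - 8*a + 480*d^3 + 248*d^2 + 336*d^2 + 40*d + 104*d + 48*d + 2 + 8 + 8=-4*a^3 + a^2*(66*d + 31) + a*(-332*d^2 - 288*d - 45) + 480*d^3 + 584*d^2 + 192*d + 18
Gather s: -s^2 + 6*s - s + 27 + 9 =-s^2 + 5*s + 36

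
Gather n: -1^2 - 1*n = -n - 1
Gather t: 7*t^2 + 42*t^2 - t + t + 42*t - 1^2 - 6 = 49*t^2 + 42*t - 7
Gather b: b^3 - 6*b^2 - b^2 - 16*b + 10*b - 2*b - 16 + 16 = b^3 - 7*b^2 - 8*b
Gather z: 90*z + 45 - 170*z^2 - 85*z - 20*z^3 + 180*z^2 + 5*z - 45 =-20*z^3 + 10*z^2 + 10*z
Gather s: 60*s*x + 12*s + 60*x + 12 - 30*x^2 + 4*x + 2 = s*(60*x + 12) - 30*x^2 + 64*x + 14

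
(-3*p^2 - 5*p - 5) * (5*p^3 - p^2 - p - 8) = -15*p^5 - 22*p^4 - 17*p^3 + 34*p^2 + 45*p + 40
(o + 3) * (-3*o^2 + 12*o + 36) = -3*o^3 + 3*o^2 + 72*o + 108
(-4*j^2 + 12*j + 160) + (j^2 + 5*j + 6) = -3*j^2 + 17*j + 166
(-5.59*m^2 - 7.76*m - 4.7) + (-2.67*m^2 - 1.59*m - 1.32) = -8.26*m^2 - 9.35*m - 6.02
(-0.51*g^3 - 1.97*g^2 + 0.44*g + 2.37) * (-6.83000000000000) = 3.4833*g^3 + 13.4551*g^2 - 3.0052*g - 16.1871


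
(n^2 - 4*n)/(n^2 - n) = (n - 4)/(n - 1)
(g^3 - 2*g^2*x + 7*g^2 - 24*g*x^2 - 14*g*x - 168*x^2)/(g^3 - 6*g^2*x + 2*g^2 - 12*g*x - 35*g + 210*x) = (g + 4*x)/(g - 5)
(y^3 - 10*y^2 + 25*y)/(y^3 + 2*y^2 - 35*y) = (y - 5)/(y + 7)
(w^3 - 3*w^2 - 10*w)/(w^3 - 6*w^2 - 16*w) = (w - 5)/(w - 8)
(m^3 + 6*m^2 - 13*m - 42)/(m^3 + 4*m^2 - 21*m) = (m + 2)/m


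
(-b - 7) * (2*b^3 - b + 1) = -2*b^4 - 14*b^3 + b^2 + 6*b - 7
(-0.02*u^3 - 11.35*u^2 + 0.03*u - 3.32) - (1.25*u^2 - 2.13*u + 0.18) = -0.02*u^3 - 12.6*u^2 + 2.16*u - 3.5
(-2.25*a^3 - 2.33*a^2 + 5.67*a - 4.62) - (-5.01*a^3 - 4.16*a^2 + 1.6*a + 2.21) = 2.76*a^3 + 1.83*a^2 + 4.07*a - 6.83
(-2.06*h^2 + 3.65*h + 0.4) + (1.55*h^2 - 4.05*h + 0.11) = -0.51*h^2 - 0.4*h + 0.51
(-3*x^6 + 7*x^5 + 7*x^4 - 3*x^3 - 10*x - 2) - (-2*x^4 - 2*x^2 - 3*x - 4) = -3*x^6 + 7*x^5 + 9*x^4 - 3*x^3 + 2*x^2 - 7*x + 2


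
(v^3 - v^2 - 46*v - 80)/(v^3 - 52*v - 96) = (v + 5)/(v + 6)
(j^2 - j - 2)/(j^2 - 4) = (j + 1)/(j + 2)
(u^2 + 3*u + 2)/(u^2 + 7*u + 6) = (u + 2)/(u + 6)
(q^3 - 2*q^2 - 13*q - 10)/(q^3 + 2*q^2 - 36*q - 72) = (q^2 - 4*q - 5)/(q^2 - 36)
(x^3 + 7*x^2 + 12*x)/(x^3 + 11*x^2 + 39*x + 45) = x*(x + 4)/(x^2 + 8*x + 15)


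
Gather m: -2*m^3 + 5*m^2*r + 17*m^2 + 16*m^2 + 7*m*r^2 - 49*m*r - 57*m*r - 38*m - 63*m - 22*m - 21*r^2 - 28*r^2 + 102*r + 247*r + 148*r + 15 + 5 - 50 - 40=-2*m^3 + m^2*(5*r + 33) + m*(7*r^2 - 106*r - 123) - 49*r^2 + 497*r - 70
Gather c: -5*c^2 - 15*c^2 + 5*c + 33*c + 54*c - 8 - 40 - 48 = -20*c^2 + 92*c - 96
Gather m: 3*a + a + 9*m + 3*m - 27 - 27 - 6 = 4*a + 12*m - 60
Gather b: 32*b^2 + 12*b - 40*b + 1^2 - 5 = 32*b^2 - 28*b - 4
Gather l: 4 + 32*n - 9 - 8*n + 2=24*n - 3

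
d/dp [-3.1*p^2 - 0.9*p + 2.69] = -6.2*p - 0.9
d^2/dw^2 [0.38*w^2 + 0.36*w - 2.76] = 0.760000000000000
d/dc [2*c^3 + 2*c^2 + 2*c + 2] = 6*c^2 + 4*c + 2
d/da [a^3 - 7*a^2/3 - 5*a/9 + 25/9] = 3*a^2 - 14*a/3 - 5/9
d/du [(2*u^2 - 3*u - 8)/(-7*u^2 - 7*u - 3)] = (-35*u^2 - 124*u - 47)/(49*u^4 + 98*u^3 + 91*u^2 + 42*u + 9)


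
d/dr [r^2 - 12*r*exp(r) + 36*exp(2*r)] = -12*r*exp(r) + 2*r + 72*exp(2*r) - 12*exp(r)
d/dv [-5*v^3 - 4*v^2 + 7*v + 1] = -15*v^2 - 8*v + 7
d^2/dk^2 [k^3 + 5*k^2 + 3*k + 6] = 6*k + 10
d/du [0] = 0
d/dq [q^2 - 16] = 2*q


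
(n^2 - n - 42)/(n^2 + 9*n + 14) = (n^2 - n - 42)/(n^2 + 9*n + 14)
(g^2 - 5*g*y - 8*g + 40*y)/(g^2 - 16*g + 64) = (g - 5*y)/(g - 8)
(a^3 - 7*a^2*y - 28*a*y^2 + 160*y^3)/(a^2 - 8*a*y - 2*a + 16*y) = (a^2 + a*y - 20*y^2)/(a - 2)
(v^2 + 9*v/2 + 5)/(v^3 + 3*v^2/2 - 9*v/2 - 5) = (v + 2)/(v^2 - v - 2)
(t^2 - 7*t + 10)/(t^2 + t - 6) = (t - 5)/(t + 3)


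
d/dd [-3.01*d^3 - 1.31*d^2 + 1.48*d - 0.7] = -9.03*d^2 - 2.62*d + 1.48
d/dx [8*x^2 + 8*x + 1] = 16*x + 8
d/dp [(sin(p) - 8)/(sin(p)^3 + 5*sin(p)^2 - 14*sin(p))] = (-2*sin(p)^3 + 19*sin(p)^2 + 80*sin(p) - 112)*cos(p)/((sin(p) - 2)^2*(sin(p) + 7)^2*sin(p)^2)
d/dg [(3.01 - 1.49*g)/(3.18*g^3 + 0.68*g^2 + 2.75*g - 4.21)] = (9.4764*g^3 - 27.7022*g^2 - 4.0936*g - 2.0046)/(10.1124*g^6 + 4.3248*g^5 + 17.9524*g^4 - 23.0356*g^3 + 1.8369*g^2 - 23.155*g + 17.7241)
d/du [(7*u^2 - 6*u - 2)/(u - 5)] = (7*u^2 - 70*u + 32)/(u^2 - 10*u + 25)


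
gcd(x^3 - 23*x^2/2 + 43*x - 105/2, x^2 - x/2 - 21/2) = x - 7/2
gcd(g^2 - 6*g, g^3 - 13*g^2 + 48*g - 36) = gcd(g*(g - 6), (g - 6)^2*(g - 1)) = g - 6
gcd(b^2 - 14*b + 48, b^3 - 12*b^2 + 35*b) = 1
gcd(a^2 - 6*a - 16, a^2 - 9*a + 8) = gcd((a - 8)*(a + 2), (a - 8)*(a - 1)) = a - 8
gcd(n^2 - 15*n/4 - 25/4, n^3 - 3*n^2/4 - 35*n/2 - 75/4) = n^2 - 15*n/4 - 25/4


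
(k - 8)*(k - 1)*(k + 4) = k^3 - 5*k^2 - 28*k + 32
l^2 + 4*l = l*(l + 4)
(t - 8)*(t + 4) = t^2 - 4*t - 32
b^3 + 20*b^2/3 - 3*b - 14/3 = (b - 1)*(b + 2/3)*(b + 7)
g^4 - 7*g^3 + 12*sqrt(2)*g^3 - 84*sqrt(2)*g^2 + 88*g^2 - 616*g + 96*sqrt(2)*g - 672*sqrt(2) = (g - 7)*(g + 2*sqrt(2))*(g + 4*sqrt(2))*(g + 6*sqrt(2))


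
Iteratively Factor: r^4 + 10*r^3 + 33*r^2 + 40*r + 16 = (r + 4)*(r^3 + 6*r^2 + 9*r + 4) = (r + 1)*(r + 4)*(r^2 + 5*r + 4) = (r + 1)*(r + 4)^2*(r + 1)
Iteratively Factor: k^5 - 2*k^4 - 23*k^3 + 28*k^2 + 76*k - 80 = (k + 2)*(k^4 - 4*k^3 - 15*k^2 + 58*k - 40) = (k - 5)*(k + 2)*(k^3 + k^2 - 10*k + 8) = (k - 5)*(k - 2)*(k + 2)*(k^2 + 3*k - 4) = (k - 5)*(k - 2)*(k + 2)*(k + 4)*(k - 1)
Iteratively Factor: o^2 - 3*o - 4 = (o + 1)*(o - 4)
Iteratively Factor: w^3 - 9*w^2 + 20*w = (w)*(w^2 - 9*w + 20) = w*(w - 5)*(w - 4)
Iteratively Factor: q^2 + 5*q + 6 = (q + 3)*(q + 2)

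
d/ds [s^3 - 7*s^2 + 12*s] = 3*s^2 - 14*s + 12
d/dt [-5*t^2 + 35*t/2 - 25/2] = 35/2 - 10*t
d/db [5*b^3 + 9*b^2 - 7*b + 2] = 15*b^2 + 18*b - 7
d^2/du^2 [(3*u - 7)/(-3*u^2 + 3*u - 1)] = 6*(-3*(2*u - 1)^2*(3*u - 7) + (9*u - 10)*(3*u^2 - 3*u + 1))/(3*u^2 - 3*u + 1)^3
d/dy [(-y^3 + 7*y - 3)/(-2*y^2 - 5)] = (2*y^4 + 29*y^2 - 12*y - 35)/(4*y^4 + 20*y^2 + 25)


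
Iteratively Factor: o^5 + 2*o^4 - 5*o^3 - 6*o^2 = (o - 2)*(o^4 + 4*o^3 + 3*o^2) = (o - 2)*(o + 3)*(o^3 + o^2) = (o - 2)*(o + 1)*(o + 3)*(o^2) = o*(o - 2)*(o + 1)*(o + 3)*(o)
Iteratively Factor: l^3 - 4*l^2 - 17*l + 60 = (l - 3)*(l^2 - l - 20) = (l - 5)*(l - 3)*(l + 4)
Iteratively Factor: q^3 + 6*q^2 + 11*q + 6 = (q + 3)*(q^2 + 3*q + 2) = (q + 2)*(q + 3)*(q + 1)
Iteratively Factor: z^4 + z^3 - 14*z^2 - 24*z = (z)*(z^3 + z^2 - 14*z - 24) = z*(z + 3)*(z^2 - 2*z - 8) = z*(z - 4)*(z + 3)*(z + 2)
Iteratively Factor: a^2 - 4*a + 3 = (a - 1)*(a - 3)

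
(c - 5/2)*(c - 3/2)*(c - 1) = c^3 - 5*c^2 + 31*c/4 - 15/4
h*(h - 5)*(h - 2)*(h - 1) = h^4 - 8*h^3 + 17*h^2 - 10*h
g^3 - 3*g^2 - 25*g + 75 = (g - 5)*(g - 3)*(g + 5)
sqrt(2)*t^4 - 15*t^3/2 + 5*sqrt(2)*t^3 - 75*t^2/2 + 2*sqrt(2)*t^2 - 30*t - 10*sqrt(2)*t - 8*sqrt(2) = (t + 1)*(t + 4)*(t - 4*sqrt(2))*(sqrt(2)*t + 1/2)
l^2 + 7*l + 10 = (l + 2)*(l + 5)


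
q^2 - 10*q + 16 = (q - 8)*(q - 2)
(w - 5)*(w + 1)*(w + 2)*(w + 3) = w^4 + w^3 - 19*w^2 - 49*w - 30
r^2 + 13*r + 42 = (r + 6)*(r + 7)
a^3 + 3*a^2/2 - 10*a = a*(a - 5/2)*(a + 4)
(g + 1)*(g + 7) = g^2 + 8*g + 7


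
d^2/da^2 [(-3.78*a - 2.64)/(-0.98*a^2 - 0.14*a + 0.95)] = ((1.96*a + 0.14)*(3.78*a + 2.64)*(3.92*a + 0.28) - (22.2264*a + 6.2328)*(0.98*a^2 + 0.14*a - 0.95))/(0.98*a^2 + 0.14*a - 0.95)^3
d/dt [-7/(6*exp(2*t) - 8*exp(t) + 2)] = (21*exp(t) - 14)*exp(t)/(3*exp(2*t) - 4*exp(t) + 1)^2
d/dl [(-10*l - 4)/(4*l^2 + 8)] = (5*l^2 + 4*l - 10)/(2*(l^4 + 4*l^2 + 4))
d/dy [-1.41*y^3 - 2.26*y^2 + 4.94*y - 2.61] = -4.23*y^2 - 4.52*y + 4.94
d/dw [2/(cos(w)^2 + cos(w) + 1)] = 2*(2*cos(w) + 1)*sin(w)/(cos(w)^2 + cos(w) + 1)^2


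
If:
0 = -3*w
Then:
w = 0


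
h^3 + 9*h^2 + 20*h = h*(h + 4)*(h + 5)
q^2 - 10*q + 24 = (q - 6)*(q - 4)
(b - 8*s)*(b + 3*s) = b^2 - 5*b*s - 24*s^2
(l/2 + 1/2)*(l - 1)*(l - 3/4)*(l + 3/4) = l^4/2 - 25*l^2/32 + 9/32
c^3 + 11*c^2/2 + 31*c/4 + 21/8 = (c + 1/2)*(c + 3/2)*(c + 7/2)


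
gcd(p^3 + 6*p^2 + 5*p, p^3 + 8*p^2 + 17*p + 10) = p^2 + 6*p + 5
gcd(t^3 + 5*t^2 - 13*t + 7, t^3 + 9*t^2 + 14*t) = t + 7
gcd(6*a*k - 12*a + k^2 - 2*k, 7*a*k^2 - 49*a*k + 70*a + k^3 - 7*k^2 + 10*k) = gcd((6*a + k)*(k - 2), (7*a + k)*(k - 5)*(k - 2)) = k - 2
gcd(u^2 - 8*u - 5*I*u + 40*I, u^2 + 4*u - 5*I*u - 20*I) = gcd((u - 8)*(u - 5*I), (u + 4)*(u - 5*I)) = u - 5*I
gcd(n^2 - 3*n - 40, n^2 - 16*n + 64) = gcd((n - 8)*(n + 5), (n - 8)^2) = n - 8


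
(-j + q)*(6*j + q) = -6*j^2 + 5*j*q + q^2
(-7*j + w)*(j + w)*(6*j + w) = -42*j^3 - 43*j^2*w + w^3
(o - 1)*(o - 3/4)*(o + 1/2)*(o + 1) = o^4 - o^3/4 - 11*o^2/8 + o/4 + 3/8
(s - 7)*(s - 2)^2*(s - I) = s^4 - 11*s^3 - I*s^3 + 32*s^2 + 11*I*s^2 - 28*s - 32*I*s + 28*I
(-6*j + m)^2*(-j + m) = -36*j^3 + 48*j^2*m - 13*j*m^2 + m^3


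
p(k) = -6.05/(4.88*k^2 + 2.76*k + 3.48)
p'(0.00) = 1.38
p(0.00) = -1.74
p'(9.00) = 0.00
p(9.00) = -0.01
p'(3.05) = 0.06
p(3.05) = -0.11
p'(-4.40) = -0.03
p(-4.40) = -0.07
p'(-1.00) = -1.35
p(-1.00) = -1.08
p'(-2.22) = -0.25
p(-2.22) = -0.28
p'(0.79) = 0.84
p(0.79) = -0.69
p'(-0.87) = -1.52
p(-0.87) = -1.27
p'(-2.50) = -0.18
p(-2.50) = -0.22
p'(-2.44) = -0.19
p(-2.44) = -0.23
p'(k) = -6.05*(-9.76*k - 2.76)/(4.88*k^2 + 2.76*k + 3.48)^2 = (59.048*k + 16.698)/(4.88*k^2 + 2.76*k + 3.48)^2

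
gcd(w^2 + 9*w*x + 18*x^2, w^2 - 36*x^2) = w + 6*x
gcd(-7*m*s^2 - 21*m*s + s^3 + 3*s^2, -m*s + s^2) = s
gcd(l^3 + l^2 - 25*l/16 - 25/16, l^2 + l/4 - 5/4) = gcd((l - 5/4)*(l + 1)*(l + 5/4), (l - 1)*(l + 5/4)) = l + 5/4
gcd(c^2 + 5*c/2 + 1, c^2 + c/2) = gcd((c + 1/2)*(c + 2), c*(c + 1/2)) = c + 1/2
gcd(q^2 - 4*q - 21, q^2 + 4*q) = 1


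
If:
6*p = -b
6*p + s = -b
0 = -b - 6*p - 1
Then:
No Solution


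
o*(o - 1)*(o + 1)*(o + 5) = o^4 + 5*o^3 - o^2 - 5*o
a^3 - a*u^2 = a*(a - u)*(a + u)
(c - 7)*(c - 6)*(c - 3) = c^3 - 16*c^2 + 81*c - 126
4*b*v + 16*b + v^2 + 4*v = (4*b + v)*(v + 4)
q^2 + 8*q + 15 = (q + 3)*(q + 5)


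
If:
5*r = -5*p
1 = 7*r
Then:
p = -1/7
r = 1/7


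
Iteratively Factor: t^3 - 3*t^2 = (t)*(t^2 - 3*t) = t^2*(t - 3)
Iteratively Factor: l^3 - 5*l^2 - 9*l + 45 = (l + 3)*(l^2 - 8*l + 15) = (l - 5)*(l + 3)*(l - 3)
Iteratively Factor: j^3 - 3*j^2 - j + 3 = (j - 1)*(j^2 - 2*j - 3) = (j - 1)*(j + 1)*(j - 3)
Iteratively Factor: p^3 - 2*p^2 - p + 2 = (p - 1)*(p^2 - p - 2) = (p - 2)*(p - 1)*(p + 1)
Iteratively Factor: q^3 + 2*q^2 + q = (q + 1)*(q^2 + q) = (q + 1)^2*(q)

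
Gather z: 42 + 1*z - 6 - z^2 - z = 36 - z^2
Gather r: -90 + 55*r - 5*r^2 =-5*r^2 + 55*r - 90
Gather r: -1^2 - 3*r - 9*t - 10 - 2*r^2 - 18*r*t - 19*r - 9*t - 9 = -2*r^2 + r*(-18*t - 22) - 18*t - 20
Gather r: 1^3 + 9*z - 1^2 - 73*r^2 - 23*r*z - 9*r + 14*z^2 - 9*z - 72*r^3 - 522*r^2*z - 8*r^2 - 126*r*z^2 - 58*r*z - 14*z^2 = -72*r^3 + r^2*(-522*z - 81) + r*(-126*z^2 - 81*z - 9)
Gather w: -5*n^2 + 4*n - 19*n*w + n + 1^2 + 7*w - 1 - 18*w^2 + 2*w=-5*n^2 + 5*n - 18*w^2 + w*(9 - 19*n)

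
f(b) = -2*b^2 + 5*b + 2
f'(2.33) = -4.32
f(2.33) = 2.79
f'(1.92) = -2.68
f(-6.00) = -100.00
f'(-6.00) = 29.00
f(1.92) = 4.23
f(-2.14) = -17.86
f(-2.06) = -16.79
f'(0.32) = 3.72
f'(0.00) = 5.00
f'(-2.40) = 14.60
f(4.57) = -16.92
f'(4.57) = -13.28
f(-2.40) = -21.52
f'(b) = 5 - 4*b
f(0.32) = 3.40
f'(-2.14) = 13.56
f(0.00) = 2.00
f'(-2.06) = 13.24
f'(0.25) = 4.00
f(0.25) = 3.12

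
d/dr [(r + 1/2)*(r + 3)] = 2*r + 7/2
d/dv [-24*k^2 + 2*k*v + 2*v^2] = 2*k + 4*v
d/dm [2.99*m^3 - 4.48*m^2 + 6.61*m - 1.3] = 8.97*m^2 - 8.96*m + 6.61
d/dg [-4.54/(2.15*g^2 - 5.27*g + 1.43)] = (19.522*g - 23.9258)/(2.15*g^2 - 5.27*g + 1.43)^2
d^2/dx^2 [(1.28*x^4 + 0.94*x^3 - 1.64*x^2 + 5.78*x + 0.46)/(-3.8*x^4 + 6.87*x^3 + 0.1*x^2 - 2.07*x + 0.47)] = (-1.13686837721616e-13*x^10 - 93.97856*x^9 + 139.1712*x^8 - 1139.76288*x^7 + 2460.142528*x^6 - 1512.260496*x^5 + 204.970848*x^4 - 451.999408*x^3 + 254.95152*x^2 + 9.867168*x - 14.42104)/(54.872*x^12 - 297.6084*x^11 + 533.71266*x^10 - 218.906703*x^9 - 358.64199*x^8 + 361.785969*x^7 - 8.09662900000001*x^6 - 112.369149*x^5 + 41.321628*x^4 + 4.900734*x^3 - 6.107979*x^2 + 1.371789*x - 0.103823)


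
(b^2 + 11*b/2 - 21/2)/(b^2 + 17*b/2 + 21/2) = (2*b - 3)/(2*b + 3)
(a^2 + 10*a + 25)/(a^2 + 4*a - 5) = (a + 5)/(a - 1)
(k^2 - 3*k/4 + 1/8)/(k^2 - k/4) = (k - 1/2)/k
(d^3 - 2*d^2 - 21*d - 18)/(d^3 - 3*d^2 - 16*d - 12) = (d + 3)/(d + 2)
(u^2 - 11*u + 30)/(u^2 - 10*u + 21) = (u^2 - 11*u + 30)/(u^2 - 10*u + 21)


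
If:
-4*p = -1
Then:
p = 1/4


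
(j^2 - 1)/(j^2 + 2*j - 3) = (j + 1)/(j + 3)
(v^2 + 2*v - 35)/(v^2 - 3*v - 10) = (v + 7)/(v + 2)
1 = 1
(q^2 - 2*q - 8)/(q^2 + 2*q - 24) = (q + 2)/(q + 6)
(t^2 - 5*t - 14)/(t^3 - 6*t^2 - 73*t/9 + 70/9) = 9*(t + 2)/(9*t^2 + 9*t - 10)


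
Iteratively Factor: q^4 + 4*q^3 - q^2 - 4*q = (q + 4)*(q^3 - q) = q*(q + 4)*(q^2 - 1) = q*(q + 1)*(q + 4)*(q - 1)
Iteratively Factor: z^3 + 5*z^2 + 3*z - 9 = (z - 1)*(z^2 + 6*z + 9) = (z - 1)*(z + 3)*(z + 3)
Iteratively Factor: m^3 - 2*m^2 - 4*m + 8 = (m - 2)*(m^2 - 4) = (m - 2)^2*(m + 2)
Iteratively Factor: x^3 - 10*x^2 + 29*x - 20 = (x - 4)*(x^2 - 6*x + 5) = (x - 4)*(x - 1)*(x - 5)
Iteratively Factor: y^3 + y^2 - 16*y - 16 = (y + 1)*(y^2 - 16) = (y + 1)*(y + 4)*(y - 4)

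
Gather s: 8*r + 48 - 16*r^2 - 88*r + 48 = -16*r^2 - 80*r + 96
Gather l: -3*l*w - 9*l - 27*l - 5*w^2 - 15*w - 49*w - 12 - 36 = l*(-3*w - 36) - 5*w^2 - 64*w - 48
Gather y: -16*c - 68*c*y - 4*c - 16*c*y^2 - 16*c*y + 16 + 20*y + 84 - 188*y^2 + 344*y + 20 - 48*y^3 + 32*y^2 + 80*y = -20*c - 48*y^3 + y^2*(-16*c - 156) + y*(444 - 84*c) + 120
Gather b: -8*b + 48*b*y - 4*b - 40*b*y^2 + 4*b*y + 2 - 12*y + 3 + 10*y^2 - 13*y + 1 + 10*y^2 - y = b*(-40*y^2 + 52*y - 12) + 20*y^2 - 26*y + 6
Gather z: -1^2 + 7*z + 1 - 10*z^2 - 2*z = -10*z^2 + 5*z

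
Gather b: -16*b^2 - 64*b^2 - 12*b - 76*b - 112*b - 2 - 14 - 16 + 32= -80*b^2 - 200*b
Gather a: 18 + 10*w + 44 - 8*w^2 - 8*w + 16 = -8*w^2 + 2*w + 78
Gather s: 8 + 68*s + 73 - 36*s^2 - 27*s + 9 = -36*s^2 + 41*s + 90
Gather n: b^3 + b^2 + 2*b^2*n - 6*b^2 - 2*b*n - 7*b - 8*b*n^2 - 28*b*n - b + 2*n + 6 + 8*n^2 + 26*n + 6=b^3 - 5*b^2 - 8*b + n^2*(8 - 8*b) + n*(2*b^2 - 30*b + 28) + 12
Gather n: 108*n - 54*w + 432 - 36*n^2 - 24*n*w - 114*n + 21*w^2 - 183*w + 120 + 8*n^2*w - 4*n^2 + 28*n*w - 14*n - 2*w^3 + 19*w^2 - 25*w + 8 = n^2*(8*w - 40) + n*(4*w - 20) - 2*w^3 + 40*w^2 - 262*w + 560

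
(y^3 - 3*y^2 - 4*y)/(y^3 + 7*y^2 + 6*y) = (y - 4)/(y + 6)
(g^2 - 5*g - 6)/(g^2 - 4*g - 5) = (g - 6)/(g - 5)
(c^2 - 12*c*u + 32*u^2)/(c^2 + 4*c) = (c^2 - 12*c*u + 32*u^2)/(c*(c + 4))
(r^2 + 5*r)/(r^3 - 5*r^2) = (r + 5)/(r*(r - 5))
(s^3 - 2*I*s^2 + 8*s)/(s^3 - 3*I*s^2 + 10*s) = (s - 4*I)/(s - 5*I)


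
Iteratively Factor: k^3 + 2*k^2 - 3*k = (k - 1)*(k^2 + 3*k) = k*(k - 1)*(k + 3)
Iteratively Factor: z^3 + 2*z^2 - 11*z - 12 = (z + 4)*(z^2 - 2*z - 3) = (z + 1)*(z + 4)*(z - 3)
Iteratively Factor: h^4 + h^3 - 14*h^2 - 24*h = (h - 4)*(h^3 + 5*h^2 + 6*h) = (h - 4)*(h + 3)*(h^2 + 2*h) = h*(h - 4)*(h + 3)*(h + 2)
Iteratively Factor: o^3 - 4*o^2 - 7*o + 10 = (o - 5)*(o^2 + o - 2) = (o - 5)*(o + 2)*(o - 1)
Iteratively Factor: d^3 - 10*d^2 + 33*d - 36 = (d - 4)*(d^2 - 6*d + 9) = (d - 4)*(d - 3)*(d - 3)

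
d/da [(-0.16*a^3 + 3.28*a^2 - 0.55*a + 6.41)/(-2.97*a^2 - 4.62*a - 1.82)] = (0.4752*a^4 + 1.4784*a^3 - 15.9135*a^2 + 26.1362*a + 30.6152)/(8.8209*a^4 + 27.4428*a^3 + 32.1552*a^2 + 16.8168*a + 3.3124)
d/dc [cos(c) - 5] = -sin(c)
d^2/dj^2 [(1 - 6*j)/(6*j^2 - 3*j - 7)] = 6*(3*(4*j - 1)^2*(6*j - 1) + 4*(9*j - 2)*(-6*j^2 + 3*j + 7))/(-6*j^2 + 3*j + 7)^3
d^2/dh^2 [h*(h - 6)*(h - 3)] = 6*h - 18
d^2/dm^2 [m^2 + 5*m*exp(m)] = 5*m*exp(m) + 10*exp(m) + 2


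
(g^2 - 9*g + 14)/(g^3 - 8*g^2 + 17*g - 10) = (g - 7)/(g^2 - 6*g + 5)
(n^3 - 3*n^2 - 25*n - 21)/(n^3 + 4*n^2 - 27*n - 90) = (n^2 - 6*n - 7)/(n^2 + n - 30)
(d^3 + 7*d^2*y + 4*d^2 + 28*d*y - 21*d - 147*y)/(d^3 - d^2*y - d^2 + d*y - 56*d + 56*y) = (-d^2 - 7*d*y + 3*d + 21*y)/(-d^2 + d*y + 8*d - 8*y)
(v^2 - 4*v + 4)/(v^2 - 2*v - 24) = (-v^2 + 4*v - 4)/(-v^2 + 2*v + 24)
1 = 1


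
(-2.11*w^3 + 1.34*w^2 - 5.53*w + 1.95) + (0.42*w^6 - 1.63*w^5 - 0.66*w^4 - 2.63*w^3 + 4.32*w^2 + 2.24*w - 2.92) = 0.42*w^6 - 1.63*w^5 - 0.66*w^4 - 4.74*w^3 + 5.66*w^2 - 3.29*w - 0.97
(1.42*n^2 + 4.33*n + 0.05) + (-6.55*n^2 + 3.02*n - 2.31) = -5.13*n^2 + 7.35*n - 2.26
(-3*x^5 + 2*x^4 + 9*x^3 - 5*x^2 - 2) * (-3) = 9*x^5 - 6*x^4 - 27*x^3 + 15*x^2 + 6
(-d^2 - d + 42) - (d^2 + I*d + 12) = -2*d^2 - d - I*d + 30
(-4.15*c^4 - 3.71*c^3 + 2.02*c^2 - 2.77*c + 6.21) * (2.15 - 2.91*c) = 12.0765*c^5 + 1.8736*c^4 - 13.8547*c^3 + 12.4037*c^2 - 24.0266*c + 13.3515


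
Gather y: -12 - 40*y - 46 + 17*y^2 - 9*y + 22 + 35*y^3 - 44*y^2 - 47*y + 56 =35*y^3 - 27*y^2 - 96*y + 20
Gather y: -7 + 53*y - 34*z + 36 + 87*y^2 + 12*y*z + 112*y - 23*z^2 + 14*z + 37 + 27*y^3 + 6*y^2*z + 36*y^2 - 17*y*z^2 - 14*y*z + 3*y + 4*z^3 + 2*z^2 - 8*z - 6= 27*y^3 + y^2*(6*z + 123) + y*(-17*z^2 - 2*z + 168) + 4*z^3 - 21*z^2 - 28*z + 60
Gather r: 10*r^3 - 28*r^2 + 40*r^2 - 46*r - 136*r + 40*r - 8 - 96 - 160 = 10*r^3 + 12*r^2 - 142*r - 264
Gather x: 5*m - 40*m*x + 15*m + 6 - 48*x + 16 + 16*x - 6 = 20*m + x*(-40*m - 32) + 16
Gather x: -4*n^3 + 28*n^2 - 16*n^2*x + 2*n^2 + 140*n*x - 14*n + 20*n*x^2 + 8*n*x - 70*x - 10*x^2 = -4*n^3 + 30*n^2 - 14*n + x^2*(20*n - 10) + x*(-16*n^2 + 148*n - 70)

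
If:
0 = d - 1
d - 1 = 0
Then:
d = 1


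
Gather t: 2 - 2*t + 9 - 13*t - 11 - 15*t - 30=-30*t - 30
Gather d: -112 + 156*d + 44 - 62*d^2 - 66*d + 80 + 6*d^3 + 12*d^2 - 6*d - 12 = 6*d^3 - 50*d^2 + 84*d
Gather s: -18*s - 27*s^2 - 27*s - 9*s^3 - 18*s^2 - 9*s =-9*s^3 - 45*s^2 - 54*s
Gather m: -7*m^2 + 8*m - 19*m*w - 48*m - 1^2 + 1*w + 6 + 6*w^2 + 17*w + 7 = -7*m^2 + m*(-19*w - 40) + 6*w^2 + 18*w + 12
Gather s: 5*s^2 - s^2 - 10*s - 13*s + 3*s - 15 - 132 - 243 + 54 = 4*s^2 - 20*s - 336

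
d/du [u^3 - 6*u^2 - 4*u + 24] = 3*u^2 - 12*u - 4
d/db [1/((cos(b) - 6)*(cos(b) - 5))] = (2*cos(b) - 11)*sin(b)/((cos(b) - 6)^2*(cos(b) - 5)^2)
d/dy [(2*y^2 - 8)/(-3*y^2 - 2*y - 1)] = 4*(-y^2 - 13*y - 4)/(9*y^4 + 12*y^3 + 10*y^2 + 4*y + 1)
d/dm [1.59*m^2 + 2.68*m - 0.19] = 3.18*m + 2.68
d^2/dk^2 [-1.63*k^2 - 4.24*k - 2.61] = -3.26000000000000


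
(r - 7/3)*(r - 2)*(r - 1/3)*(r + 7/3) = r^4 - 7*r^3/3 - 43*r^2/9 + 343*r/27 - 98/27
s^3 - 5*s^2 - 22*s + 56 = (s - 7)*(s - 2)*(s + 4)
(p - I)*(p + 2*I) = p^2 + I*p + 2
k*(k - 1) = k^2 - k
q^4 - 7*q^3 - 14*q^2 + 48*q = q*(q - 8)*(q - 2)*(q + 3)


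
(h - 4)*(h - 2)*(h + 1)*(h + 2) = h^4 - 3*h^3 - 8*h^2 + 12*h + 16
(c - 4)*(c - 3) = c^2 - 7*c + 12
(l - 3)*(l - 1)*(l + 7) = l^3 + 3*l^2 - 25*l + 21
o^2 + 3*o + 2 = (o + 1)*(o + 2)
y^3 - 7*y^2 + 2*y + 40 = (y - 5)*(y - 4)*(y + 2)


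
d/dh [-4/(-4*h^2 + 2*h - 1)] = 8*(1 - 4*h)/(4*h^2 - 2*h + 1)^2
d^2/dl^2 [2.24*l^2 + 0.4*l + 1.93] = 4.48000000000000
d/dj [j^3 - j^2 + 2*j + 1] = 3*j^2 - 2*j + 2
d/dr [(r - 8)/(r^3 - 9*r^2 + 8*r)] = (1 - 2*r)/(r^2*(r^2 - 2*r + 1))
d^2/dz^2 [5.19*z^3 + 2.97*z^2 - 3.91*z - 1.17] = 31.14*z + 5.94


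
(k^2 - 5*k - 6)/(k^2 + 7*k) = (k^2 - 5*k - 6)/(k*(k + 7))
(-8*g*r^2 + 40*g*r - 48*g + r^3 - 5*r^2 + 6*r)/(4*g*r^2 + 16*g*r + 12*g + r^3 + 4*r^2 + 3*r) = (-8*g*r^2 + 40*g*r - 48*g + r^3 - 5*r^2 + 6*r)/(4*g*r^2 + 16*g*r + 12*g + r^3 + 4*r^2 + 3*r)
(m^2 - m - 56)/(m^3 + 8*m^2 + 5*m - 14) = (m - 8)/(m^2 + m - 2)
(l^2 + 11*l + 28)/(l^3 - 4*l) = (l^2 + 11*l + 28)/(l*(l^2 - 4))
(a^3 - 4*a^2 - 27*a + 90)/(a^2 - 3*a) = a - 1 - 30/a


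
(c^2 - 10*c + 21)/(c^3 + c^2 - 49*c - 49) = (c - 3)/(c^2 + 8*c + 7)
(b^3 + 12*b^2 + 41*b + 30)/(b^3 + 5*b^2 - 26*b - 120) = (b^2 + 6*b + 5)/(b^2 - b - 20)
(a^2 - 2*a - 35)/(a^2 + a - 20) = (a - 7)/(a - 4)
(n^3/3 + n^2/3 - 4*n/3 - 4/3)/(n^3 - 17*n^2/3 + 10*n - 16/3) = (n^2 + 3*n + 2)/(3*n^2 - 11*n + 8)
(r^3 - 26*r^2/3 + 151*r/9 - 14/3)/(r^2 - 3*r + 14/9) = (3*r^2 - 19*r + 6)/(3*r - 2)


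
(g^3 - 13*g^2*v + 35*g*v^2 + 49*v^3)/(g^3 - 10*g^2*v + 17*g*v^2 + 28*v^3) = (-g + 7*v)/(-g + 4*v)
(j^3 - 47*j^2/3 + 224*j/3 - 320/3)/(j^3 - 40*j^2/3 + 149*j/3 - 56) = (3*j^2 - 23*j + 40)/(3*j^2 - 16*j + 21)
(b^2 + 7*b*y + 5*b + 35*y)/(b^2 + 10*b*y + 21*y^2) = (b + 5)/(b + 3*y)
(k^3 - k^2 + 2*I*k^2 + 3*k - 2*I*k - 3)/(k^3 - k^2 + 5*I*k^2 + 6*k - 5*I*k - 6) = (k + 3*I)/(k + 6*I)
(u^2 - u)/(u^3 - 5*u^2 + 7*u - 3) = u/(u^2 - 4*u + 3)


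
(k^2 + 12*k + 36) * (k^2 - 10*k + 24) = k^4 + 2*k^3 - 60*k^2 - 72*k + 864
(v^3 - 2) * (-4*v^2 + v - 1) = -4*v^5 + v^4 - v^3 + 8*v^2 - 2*v + 2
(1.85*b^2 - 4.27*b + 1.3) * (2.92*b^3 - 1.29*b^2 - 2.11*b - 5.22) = 5.402*b^5 - 14.8549*b^4 + 5.4008*b^3 - 2.3243*b^2 + 19.5464*b - 6.786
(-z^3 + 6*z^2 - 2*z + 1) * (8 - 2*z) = 2*z^4 - 20*z^3 + 52*z^2 - 18*z + 8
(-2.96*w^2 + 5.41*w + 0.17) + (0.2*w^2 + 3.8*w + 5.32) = -2.76*w^2 + 9.21*w + 5.49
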